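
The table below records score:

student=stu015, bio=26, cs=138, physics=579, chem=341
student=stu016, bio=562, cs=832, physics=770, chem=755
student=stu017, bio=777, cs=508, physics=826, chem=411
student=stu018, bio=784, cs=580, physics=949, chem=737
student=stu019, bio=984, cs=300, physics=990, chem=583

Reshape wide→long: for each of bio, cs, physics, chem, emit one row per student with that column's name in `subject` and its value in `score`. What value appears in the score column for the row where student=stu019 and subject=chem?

583

Unpivoting turns each (student, wide-column) pair into one long row.
The wide cell at row stu019, column chem holds 583, so the long row (stu019, chem) has score=583.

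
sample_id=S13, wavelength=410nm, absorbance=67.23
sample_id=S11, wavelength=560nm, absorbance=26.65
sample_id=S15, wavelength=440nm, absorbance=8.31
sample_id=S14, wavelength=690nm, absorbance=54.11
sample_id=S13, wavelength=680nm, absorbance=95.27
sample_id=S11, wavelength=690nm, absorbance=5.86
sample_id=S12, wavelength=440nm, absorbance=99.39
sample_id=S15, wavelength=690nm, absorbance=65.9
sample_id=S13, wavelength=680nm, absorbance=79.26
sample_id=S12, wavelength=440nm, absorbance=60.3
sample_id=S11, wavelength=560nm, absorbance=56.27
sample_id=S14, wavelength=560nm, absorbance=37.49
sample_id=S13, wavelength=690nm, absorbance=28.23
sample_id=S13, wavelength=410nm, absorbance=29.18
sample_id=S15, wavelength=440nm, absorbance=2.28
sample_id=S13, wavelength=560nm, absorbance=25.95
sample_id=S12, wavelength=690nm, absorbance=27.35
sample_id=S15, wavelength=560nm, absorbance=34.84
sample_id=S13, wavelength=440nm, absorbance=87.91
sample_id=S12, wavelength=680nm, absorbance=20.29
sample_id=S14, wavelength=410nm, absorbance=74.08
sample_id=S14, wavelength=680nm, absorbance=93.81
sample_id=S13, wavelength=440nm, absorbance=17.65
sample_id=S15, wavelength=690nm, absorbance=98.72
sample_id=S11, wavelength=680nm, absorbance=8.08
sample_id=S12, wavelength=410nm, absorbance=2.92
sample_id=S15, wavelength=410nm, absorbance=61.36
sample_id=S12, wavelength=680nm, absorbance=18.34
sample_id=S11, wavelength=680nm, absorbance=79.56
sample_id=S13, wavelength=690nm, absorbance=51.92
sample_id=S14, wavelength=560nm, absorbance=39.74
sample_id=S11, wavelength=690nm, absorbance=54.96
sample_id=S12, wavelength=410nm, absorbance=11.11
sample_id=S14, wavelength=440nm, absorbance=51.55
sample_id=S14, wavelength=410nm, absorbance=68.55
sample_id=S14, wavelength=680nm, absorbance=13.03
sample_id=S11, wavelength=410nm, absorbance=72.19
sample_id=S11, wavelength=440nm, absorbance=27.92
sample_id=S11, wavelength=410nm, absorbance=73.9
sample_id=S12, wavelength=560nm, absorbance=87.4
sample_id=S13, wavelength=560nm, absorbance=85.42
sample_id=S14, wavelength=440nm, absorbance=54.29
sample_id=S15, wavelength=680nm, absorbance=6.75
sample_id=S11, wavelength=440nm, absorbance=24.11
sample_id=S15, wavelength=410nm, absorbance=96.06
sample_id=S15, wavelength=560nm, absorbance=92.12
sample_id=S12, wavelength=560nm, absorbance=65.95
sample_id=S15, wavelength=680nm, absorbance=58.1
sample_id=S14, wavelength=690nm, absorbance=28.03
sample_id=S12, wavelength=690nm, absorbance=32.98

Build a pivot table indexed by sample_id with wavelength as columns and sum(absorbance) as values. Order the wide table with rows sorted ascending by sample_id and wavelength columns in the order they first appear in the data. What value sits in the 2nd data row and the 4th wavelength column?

60.33

With rows sorted ascending by sample_id, row 2 is sample_id=S12. wavelength columns in first-appearance order: 410nm, 560nm, 440nm, 690nm, 680nm; column 4 is 690nm.
Long rows with sample_id=S12, wavelength=690nm: 27.35 + 32.98 = 60.33.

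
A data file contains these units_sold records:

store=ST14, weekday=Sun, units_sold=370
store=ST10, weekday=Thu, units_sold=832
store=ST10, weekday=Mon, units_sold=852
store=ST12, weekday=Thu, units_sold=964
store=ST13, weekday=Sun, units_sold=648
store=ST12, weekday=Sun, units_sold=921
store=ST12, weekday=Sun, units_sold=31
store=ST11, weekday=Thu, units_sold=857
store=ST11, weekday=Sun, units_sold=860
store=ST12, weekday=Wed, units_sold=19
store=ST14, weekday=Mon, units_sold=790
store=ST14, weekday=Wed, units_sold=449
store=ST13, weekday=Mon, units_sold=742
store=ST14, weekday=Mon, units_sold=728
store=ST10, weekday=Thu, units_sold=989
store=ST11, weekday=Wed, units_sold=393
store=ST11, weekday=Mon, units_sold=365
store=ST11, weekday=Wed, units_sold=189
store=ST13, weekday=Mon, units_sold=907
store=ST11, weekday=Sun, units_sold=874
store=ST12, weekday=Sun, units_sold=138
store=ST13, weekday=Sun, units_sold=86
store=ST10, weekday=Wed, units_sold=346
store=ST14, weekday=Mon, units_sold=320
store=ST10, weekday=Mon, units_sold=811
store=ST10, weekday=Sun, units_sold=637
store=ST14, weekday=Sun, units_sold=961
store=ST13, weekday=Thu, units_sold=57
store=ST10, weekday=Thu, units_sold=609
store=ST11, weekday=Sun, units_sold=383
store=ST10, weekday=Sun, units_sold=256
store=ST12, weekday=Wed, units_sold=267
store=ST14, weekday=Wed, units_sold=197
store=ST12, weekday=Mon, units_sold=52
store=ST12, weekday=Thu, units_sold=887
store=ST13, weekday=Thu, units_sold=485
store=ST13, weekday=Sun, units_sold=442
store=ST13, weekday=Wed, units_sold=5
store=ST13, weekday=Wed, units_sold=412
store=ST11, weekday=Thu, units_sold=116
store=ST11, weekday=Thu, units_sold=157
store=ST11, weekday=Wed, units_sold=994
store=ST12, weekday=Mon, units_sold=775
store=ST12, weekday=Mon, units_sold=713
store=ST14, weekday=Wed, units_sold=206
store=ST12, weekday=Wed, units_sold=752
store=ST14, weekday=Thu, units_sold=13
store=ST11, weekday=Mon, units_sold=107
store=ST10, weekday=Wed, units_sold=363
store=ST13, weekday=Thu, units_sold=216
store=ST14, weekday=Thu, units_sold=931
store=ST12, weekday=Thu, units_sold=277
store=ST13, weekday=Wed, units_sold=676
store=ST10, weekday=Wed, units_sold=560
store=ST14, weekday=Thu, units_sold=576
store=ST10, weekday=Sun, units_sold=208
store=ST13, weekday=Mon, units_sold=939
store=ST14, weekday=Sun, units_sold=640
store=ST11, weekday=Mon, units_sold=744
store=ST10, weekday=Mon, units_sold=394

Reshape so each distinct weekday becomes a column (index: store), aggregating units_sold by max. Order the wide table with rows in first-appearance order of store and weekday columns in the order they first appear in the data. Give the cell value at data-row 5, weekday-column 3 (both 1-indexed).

744

With rows in first-appearance order of store, row 5 is store=ST11. weekday columns in first-appearance order: Sun, Thu, Mon, Wed; column 3 is Mon.
Long rows with store=ST11, weekday=Mon: max(365, 107, 744) = 744.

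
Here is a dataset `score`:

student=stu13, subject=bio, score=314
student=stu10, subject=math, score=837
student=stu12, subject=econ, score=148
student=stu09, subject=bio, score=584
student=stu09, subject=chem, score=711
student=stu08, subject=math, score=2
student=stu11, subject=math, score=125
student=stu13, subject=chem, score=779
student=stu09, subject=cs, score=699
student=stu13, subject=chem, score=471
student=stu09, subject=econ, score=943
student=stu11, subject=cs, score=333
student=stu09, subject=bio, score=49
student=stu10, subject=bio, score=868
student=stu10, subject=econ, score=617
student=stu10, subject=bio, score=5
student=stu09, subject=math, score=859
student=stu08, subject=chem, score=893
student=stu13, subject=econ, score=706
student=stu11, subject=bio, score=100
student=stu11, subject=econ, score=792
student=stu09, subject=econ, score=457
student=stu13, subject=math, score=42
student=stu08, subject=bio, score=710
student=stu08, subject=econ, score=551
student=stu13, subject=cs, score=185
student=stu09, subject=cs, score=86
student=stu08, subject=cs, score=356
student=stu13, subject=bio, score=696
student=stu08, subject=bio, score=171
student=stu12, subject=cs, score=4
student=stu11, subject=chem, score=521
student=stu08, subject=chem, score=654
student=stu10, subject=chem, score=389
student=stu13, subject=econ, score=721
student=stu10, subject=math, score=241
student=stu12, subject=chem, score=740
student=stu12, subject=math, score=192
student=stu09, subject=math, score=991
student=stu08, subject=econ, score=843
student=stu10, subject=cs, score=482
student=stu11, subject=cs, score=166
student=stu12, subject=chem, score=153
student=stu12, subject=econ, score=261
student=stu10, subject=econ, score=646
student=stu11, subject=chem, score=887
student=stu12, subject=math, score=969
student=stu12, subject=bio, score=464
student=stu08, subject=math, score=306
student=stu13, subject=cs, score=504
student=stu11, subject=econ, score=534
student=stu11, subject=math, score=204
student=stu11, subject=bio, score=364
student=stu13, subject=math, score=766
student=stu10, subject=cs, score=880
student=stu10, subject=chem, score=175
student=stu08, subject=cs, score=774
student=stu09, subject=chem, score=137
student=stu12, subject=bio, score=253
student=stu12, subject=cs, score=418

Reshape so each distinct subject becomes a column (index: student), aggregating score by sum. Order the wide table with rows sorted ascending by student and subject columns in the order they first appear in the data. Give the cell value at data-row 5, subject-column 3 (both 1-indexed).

With rows sorted ascending by student, row 5 is student=stu12. subject columns in first-appearance order: bio, math, econ, chem, cs; column 3 is econ.
Long rows with student=stu12, subject=econ: 148 + 261 = 409.

409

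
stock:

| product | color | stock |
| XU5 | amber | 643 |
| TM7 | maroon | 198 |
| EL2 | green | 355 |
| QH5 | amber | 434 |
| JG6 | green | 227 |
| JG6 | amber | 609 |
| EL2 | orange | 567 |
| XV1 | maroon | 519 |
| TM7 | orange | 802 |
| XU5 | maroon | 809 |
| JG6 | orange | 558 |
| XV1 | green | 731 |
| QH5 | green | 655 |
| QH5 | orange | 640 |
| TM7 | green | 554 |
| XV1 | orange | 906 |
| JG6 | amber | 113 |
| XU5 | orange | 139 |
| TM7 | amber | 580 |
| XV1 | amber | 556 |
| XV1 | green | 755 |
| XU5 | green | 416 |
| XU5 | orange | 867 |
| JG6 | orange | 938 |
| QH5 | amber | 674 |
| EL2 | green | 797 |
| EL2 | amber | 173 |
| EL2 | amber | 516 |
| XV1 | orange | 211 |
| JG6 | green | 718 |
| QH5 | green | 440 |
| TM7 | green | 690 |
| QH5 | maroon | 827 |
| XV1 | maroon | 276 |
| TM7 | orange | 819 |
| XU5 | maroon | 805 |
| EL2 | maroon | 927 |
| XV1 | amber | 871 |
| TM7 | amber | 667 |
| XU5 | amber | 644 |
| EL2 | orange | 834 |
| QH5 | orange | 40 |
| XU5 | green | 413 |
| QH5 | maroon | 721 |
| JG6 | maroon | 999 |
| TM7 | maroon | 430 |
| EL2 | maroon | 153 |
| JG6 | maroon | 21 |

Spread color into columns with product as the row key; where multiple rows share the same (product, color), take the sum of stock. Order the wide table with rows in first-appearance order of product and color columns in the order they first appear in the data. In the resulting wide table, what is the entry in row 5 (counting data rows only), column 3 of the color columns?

With rows in first-appearance order of product, row 5 is product=JG6. color columns in first-appearance order: amber, maroon, green, orange; column 3 is green.
Long rows with product=JG6, color=green: 227 + 718 = 945.

945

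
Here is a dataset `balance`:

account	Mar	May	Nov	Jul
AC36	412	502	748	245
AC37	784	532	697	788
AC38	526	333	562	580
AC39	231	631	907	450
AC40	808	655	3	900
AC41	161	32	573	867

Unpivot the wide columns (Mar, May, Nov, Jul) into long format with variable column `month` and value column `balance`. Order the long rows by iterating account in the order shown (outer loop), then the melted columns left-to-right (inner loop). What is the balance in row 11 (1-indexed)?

562

24 rows total (6 × 4). Row 11: index ⌊(11-1)/4⌋ = 2 into account → AC38; (11-1) mod 4 = 2 into the melted columns → Nov.
So row 11 is (AC38, Nov, 562); balance = 562.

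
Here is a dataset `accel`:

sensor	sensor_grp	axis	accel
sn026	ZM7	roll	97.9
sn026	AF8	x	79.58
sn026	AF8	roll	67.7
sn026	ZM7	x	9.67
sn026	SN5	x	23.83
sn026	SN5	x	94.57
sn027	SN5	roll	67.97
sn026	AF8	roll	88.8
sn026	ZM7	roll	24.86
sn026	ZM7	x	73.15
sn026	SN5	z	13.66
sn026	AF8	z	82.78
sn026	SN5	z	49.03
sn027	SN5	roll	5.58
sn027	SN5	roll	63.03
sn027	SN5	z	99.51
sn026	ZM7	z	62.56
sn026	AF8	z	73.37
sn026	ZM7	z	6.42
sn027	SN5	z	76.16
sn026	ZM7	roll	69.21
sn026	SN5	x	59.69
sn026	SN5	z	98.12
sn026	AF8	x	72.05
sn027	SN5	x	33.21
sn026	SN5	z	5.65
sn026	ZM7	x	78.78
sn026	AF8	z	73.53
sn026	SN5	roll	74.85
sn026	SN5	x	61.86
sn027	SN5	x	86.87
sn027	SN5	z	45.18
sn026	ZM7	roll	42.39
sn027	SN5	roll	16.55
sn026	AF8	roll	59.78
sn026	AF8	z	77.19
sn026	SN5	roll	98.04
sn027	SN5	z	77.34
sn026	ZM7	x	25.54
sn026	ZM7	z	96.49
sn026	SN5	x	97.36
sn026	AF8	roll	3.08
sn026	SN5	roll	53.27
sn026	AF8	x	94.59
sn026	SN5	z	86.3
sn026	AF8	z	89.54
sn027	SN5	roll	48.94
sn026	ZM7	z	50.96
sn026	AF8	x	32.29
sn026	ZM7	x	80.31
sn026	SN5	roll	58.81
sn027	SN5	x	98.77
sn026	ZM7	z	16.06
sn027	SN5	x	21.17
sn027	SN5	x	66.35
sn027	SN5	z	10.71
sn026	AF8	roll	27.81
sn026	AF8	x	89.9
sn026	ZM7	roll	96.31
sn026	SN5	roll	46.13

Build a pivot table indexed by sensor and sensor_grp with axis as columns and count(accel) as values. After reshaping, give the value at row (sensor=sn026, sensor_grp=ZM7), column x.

5

Rows with sensor=sn026, sensor_grp=ZM7 and axis=x: accel values are 9.67, 73.15, 78.78, 25.54, 80.31.
5 rows match — count = 5.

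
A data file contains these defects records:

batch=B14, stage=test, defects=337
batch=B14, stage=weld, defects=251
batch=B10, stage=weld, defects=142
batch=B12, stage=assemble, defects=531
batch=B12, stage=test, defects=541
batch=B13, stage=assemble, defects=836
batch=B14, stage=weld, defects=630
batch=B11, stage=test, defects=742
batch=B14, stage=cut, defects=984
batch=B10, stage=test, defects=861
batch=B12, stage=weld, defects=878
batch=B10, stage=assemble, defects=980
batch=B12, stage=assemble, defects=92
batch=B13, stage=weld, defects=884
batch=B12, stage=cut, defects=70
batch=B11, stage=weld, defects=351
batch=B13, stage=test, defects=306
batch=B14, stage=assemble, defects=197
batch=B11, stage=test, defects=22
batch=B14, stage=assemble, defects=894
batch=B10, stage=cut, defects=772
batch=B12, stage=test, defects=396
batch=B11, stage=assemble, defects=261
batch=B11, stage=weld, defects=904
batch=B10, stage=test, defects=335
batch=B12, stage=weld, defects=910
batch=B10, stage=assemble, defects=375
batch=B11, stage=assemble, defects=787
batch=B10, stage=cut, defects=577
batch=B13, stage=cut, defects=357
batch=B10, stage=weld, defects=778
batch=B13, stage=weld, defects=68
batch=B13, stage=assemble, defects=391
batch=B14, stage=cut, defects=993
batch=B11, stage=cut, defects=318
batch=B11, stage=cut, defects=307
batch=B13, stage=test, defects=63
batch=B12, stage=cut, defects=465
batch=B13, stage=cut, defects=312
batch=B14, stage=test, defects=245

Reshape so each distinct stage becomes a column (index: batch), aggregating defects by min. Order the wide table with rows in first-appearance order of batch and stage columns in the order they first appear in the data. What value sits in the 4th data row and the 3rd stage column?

With rows in first-appearance order of batch, row 4 is batch=B13. stage columns in first-appearance order: test, weld, assemble, cut; column 3 is assemble.
Long rows with batch=B13, stage=assemble: min(836, 391) = 391.

391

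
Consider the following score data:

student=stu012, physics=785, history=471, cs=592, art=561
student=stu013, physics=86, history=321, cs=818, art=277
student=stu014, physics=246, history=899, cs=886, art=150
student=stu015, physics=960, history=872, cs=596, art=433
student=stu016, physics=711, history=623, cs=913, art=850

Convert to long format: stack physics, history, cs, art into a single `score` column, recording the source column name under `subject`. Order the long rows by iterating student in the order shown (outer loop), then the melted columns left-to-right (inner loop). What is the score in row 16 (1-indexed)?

20 rows total (5 × 4). Row 16: index ⌊(16-1)/4⌋ = 3 into student → stu015; (16-1) mod 4 = 3 into the melted columns → art.
So row 16 is (stu015, art, 433); score = 433.

433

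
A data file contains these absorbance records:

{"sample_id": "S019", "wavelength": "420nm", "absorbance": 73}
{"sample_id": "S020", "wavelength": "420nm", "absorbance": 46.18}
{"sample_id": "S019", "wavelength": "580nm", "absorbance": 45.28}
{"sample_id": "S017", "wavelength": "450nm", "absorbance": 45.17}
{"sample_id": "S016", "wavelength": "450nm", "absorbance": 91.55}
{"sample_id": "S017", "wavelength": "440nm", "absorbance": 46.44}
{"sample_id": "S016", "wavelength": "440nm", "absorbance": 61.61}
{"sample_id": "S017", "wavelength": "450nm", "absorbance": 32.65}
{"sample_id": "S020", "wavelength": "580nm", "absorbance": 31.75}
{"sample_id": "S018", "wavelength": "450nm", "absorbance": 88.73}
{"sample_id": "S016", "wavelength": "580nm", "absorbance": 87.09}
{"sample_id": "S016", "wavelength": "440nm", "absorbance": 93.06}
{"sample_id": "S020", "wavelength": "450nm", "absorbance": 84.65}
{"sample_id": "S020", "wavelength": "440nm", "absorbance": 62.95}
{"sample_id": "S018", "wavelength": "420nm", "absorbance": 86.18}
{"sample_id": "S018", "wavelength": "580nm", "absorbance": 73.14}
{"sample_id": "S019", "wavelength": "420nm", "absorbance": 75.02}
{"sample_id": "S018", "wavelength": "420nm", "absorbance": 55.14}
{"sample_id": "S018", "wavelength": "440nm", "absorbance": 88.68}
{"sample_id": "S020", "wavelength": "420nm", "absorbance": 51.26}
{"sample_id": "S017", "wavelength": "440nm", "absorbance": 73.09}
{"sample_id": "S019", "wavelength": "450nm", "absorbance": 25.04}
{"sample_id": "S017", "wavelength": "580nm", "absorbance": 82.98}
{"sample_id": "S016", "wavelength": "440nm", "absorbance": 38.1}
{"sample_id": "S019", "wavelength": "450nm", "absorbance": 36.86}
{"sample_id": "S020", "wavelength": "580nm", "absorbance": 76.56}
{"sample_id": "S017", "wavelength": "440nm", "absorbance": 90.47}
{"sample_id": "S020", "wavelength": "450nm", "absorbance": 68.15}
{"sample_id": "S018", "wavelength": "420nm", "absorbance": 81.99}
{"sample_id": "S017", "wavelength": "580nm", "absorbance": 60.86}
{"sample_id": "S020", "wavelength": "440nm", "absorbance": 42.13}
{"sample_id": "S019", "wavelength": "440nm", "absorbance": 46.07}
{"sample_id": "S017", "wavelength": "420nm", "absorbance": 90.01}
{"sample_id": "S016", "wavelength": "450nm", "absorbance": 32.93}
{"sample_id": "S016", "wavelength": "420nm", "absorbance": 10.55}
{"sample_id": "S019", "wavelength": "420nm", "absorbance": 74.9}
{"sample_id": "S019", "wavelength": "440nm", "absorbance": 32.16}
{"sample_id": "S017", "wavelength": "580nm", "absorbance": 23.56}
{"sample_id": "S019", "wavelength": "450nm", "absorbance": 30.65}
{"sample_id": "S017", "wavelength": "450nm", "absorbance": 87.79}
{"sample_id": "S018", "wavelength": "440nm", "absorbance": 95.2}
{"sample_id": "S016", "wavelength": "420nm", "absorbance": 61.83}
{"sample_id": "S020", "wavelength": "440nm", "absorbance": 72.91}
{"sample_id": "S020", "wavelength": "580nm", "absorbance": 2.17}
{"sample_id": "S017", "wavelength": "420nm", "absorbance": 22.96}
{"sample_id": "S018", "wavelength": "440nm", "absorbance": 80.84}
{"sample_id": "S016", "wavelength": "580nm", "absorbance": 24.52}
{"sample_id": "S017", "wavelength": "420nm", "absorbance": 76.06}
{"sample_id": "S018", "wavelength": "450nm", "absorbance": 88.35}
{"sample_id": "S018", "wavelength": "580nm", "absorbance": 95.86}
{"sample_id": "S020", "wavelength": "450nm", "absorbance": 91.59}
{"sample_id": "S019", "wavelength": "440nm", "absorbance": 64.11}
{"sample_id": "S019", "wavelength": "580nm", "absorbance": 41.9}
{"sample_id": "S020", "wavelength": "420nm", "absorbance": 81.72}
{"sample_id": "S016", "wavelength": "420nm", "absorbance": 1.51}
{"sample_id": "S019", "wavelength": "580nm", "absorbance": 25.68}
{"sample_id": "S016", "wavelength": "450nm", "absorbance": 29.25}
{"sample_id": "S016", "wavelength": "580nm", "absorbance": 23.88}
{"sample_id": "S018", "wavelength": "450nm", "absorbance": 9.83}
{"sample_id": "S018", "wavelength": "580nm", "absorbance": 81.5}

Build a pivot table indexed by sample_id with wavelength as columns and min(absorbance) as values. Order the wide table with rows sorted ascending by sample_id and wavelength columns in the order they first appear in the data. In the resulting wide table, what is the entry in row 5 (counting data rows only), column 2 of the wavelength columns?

With rows sorted ascending by sample_id, row 5 is sample_id=S020. wavelength columns in first-appearance order: 420nm, 580nm, 450nm, 440nm; column 2 is 580nm.
Long rows with sample_id=S020, wavelength=580nm: min(31.75, 76.56, 2.17) = 2.17.

2.17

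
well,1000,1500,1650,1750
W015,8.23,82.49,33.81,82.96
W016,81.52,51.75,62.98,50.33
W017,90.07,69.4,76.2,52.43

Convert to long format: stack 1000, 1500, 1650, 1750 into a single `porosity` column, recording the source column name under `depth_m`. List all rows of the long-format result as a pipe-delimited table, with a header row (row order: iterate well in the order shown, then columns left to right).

| well | depth_m | porosity |
| W015 | 1000 | 8.23 |
| W015 | 1500 | 82.49 |
| W015 | 1650 | 33.81 |
| W015 | 1750 | 82.96 |
| W016 | 1000 | 81.52 |
| W016 | 1500 | 51.75 |
| W016 | 1650 | 62.98 |
| W016 | 1750 | 50.33 |
| W017 | 1000 | 90.07 |
| W017 | 1500 | 69.4 |
| W017 | 1650 | 76.2 |
| W017 | 1750 | 52.43 |

Each (well, column) pair becomes one row: 3 × 4 = 12 rows.
For example, (W015, 1000) → porosity=8.23.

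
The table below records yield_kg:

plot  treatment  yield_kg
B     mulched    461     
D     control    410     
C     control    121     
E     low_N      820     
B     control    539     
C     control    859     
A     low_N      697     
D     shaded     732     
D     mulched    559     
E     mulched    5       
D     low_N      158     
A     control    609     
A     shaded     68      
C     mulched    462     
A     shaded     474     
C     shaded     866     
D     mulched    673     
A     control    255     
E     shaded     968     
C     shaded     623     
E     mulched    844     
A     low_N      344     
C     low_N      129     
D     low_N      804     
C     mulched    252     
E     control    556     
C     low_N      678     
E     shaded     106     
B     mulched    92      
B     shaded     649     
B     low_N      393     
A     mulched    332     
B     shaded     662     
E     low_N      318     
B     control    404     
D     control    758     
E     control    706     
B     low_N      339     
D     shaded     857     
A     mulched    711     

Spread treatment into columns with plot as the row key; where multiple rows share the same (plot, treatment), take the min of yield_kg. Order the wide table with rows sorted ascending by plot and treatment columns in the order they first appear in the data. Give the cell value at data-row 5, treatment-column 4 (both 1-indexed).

With rows sorted ascending by plot, row 5 is plot=E. treatment columns in first-appearance order: mulched, control, low_N, shaded; column 4 is shaded.
Long rows with plot=E, treatment=shaded: min(968, 106) = 106.

106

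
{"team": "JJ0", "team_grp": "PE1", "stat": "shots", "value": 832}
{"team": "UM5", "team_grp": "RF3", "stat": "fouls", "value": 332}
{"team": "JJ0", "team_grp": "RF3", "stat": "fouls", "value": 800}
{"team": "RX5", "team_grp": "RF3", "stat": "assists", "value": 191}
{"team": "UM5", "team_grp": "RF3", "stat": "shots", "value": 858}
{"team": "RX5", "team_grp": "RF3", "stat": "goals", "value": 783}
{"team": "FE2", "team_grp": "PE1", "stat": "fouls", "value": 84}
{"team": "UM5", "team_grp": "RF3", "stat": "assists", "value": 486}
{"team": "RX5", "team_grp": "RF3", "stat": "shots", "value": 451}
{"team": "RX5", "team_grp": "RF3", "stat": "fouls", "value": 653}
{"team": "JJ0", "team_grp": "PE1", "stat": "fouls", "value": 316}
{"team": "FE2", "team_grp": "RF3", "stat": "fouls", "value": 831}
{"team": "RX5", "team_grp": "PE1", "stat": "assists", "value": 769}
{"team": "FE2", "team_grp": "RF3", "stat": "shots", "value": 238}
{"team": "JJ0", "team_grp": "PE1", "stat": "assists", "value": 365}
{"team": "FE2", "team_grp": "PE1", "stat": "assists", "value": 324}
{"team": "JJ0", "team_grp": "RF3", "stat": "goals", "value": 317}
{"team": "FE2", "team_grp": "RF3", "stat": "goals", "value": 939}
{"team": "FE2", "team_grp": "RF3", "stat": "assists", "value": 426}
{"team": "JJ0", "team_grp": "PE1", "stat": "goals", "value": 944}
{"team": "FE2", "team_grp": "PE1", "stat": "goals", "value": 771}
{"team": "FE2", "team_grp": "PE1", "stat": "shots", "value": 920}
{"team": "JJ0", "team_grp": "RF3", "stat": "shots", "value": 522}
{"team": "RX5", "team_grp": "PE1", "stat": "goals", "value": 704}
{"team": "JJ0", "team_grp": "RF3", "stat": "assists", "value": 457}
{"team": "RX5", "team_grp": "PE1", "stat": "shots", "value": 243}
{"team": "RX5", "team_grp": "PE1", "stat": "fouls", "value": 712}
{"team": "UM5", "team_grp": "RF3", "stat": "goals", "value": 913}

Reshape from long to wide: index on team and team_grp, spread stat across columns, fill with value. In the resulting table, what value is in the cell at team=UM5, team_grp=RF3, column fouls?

332

Wide layout: rows indexed by team and team_grp, columns are the 4 distinct stat values (shots, fouls, assists, goals).
Cell (team=UM5, team_grp=RF3, stat=fouls) draws from the long row where team=UM5, team_grp=RF3 and stat=fouls, which has value=332.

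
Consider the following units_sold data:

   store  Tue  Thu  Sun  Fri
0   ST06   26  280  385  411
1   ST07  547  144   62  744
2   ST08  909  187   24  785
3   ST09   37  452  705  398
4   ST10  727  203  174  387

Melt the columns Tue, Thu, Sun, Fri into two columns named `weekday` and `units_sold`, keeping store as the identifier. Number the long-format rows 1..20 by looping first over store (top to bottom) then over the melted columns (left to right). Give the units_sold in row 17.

727

20 rows total (5 × 4). Row 17: index ⌊(17-1)/4⌋ = 4 into store → ST10; (17-1) mod 4 = 0 into the melted columns → Tue.
So row 17 is (ST10, Tue, 727); units_sold = 727.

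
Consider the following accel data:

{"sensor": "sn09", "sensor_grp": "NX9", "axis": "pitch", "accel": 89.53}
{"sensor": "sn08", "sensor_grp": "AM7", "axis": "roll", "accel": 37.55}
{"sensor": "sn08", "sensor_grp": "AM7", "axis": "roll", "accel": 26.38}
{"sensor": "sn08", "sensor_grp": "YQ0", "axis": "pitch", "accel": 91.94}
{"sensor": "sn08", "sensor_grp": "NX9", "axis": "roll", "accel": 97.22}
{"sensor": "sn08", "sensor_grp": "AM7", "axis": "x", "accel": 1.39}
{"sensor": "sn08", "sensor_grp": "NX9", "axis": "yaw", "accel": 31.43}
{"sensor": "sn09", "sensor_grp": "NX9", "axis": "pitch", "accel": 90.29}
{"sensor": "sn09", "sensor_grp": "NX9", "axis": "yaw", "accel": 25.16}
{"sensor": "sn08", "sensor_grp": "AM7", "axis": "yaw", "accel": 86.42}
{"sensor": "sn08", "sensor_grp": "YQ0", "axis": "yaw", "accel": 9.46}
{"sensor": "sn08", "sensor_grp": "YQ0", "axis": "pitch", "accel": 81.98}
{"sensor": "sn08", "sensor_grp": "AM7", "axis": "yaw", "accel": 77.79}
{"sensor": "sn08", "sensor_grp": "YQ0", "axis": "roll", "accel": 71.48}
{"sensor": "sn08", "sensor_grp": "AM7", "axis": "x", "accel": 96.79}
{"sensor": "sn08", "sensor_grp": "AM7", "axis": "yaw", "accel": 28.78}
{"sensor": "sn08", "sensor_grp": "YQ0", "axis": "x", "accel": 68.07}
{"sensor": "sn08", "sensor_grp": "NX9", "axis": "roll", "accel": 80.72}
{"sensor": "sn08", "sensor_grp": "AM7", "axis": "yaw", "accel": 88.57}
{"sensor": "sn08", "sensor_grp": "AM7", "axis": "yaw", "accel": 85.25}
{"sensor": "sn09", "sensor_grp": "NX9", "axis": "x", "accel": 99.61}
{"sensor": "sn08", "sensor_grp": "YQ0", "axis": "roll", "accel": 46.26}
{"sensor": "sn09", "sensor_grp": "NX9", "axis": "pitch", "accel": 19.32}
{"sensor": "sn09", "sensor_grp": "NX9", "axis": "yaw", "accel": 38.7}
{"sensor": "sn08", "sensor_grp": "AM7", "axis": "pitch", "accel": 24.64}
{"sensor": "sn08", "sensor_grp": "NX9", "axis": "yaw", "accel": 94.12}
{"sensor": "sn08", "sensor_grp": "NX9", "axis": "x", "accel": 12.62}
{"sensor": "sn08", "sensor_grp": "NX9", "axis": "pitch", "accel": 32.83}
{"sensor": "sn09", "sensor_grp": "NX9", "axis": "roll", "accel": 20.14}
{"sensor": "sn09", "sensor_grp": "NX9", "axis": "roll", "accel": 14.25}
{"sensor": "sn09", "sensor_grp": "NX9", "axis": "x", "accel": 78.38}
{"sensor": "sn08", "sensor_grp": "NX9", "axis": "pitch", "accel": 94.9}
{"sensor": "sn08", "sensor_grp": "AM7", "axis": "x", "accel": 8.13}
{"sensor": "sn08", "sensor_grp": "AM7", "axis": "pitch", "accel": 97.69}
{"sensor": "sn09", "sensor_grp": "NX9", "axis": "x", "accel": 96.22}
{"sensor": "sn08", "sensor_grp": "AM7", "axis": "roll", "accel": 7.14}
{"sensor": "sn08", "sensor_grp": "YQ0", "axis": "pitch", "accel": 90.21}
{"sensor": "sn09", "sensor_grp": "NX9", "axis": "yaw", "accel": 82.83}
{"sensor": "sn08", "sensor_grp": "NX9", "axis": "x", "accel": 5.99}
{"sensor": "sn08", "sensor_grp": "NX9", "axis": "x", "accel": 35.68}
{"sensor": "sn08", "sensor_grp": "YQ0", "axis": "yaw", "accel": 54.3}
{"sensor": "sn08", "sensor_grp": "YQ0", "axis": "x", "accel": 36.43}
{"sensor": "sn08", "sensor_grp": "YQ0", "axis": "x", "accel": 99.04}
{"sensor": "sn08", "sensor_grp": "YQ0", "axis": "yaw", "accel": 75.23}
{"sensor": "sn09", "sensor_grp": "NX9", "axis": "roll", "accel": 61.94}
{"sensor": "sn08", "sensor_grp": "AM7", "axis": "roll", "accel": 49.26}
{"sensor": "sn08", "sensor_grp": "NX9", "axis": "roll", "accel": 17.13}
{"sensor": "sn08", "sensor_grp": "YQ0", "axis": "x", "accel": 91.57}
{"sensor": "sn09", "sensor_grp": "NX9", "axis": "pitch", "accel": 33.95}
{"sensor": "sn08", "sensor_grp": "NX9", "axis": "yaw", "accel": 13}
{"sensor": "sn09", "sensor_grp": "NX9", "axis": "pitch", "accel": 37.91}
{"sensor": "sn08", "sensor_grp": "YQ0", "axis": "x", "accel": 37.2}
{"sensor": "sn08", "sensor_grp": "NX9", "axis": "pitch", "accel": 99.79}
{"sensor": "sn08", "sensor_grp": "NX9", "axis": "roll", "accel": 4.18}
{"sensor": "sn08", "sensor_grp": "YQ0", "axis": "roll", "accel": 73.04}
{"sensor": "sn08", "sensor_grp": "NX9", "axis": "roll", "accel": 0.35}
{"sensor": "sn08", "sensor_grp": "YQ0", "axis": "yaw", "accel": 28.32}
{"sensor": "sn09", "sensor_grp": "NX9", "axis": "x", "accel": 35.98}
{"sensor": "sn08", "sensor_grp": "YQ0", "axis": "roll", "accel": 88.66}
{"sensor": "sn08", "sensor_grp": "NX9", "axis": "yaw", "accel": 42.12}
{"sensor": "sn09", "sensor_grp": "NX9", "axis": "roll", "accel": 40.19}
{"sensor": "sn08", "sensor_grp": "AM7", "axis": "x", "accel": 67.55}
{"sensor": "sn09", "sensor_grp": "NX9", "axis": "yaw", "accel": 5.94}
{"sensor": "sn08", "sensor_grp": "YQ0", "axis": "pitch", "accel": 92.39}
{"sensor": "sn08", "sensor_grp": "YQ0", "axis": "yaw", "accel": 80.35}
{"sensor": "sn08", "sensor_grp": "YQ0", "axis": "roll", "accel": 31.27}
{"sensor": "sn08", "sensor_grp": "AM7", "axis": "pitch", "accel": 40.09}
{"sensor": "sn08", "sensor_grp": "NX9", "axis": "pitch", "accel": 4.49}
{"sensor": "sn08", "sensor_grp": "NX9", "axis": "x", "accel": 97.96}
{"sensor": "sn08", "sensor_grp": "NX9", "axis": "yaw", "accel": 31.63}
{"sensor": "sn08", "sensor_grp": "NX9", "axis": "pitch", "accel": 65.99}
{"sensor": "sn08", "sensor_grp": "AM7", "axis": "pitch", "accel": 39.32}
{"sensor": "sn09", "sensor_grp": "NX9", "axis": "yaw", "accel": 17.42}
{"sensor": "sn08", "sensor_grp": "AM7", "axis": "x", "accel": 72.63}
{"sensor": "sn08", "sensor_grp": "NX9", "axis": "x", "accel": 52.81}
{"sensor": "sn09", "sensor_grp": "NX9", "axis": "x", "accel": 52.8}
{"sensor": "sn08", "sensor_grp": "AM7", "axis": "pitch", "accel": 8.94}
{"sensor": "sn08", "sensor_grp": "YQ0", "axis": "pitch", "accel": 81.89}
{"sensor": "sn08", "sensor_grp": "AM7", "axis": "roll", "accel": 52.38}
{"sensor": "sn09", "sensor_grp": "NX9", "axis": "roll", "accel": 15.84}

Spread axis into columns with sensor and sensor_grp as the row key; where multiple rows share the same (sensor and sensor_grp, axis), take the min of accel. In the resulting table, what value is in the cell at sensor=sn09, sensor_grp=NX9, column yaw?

Rows with sensor=sn09, sensor_grp=NX9 and axis=yaw: accel values are 25.16, 38.7, 82.83, 5.94, 17.42.
min(25.16, 38.7, 82.83, 5.94, 17.42) = 5.94.

5.94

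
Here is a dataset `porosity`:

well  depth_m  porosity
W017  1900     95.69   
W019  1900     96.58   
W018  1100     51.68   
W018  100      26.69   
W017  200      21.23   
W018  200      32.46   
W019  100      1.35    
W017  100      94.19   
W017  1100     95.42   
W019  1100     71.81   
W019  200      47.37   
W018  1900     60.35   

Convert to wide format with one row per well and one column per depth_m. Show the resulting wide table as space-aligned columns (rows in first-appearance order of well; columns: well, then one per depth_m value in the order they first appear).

well  1900   1100   100    200  
W017  95.69  95.42  94.19  21.23
W019  96.58  71.81  1.35   47.37
W018  60.35  51.68  26.69  32.46

Columns: well plus the 4 distinct depth_m values (1900, 1100, 100, 200).
For example, row W017 column 1900 takes porosity=95.69 from the long row (W017, 1900).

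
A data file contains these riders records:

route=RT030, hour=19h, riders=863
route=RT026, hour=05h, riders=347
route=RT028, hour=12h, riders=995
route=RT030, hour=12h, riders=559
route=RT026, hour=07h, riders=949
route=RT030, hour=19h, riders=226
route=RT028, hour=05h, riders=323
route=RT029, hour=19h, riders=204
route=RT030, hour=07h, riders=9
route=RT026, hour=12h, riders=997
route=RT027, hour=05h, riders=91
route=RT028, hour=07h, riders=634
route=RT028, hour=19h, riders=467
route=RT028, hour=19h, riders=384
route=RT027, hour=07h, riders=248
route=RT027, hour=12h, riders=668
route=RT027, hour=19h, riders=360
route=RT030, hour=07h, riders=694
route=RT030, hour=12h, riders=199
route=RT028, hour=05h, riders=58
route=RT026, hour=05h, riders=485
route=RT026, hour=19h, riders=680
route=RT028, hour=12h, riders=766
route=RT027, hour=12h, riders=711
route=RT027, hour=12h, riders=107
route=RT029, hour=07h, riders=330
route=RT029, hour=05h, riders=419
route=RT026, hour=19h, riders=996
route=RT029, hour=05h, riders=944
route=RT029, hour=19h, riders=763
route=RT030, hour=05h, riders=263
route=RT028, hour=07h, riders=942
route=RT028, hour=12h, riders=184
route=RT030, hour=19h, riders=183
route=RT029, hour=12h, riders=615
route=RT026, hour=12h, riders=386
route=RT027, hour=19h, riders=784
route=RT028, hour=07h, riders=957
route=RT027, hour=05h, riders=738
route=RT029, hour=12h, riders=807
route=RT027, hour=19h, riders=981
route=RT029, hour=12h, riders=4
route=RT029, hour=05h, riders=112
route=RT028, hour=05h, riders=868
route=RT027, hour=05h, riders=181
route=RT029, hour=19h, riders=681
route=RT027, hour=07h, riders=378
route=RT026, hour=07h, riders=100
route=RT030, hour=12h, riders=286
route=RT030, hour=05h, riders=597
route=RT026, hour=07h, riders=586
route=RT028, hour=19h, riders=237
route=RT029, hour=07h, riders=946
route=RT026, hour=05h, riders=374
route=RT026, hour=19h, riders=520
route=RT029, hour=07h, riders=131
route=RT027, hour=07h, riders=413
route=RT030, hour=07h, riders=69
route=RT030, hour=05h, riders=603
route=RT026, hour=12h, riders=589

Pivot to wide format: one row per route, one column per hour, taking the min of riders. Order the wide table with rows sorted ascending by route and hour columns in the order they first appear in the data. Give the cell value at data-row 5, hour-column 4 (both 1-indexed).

9

With rows sorted ascending by route, row 5 is route=RT030. hour columns in first-appearance order: 19h, 05h, 12h, 07h; column 4 is 07h.
Long rows with route=RT030, hour=07h: min(9, 694, 69) = 9.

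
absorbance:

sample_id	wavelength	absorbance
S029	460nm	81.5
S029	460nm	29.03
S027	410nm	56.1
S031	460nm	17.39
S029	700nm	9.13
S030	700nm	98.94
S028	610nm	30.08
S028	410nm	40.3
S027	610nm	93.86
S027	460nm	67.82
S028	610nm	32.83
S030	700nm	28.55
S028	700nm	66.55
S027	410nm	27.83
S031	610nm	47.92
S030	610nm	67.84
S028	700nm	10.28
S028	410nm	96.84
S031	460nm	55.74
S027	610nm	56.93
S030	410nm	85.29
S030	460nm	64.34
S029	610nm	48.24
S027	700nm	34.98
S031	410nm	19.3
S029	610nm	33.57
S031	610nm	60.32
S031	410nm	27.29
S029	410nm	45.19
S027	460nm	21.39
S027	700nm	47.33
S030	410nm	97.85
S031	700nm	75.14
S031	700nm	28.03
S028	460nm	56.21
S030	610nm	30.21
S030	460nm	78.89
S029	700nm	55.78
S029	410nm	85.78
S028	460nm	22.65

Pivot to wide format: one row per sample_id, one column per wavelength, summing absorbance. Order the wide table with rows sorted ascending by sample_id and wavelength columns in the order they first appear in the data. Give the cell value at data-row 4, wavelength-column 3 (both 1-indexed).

With rows sorted ascending by sample_id, row 4 is sample_id=S030. wavelength columns in first-appearance order: 460nm, 410nm, 700nm, 610nm; column 3 is 700nm.
Long rows with sample_id=S030, wavelength=700nm: 98.94 + 28.55 = 127.49.

127.49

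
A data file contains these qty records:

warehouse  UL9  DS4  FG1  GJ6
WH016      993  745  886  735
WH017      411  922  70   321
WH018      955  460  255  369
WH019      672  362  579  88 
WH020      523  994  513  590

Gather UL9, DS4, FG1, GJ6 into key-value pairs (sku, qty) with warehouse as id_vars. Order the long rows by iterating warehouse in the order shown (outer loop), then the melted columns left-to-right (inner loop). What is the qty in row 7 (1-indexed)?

70

20 rows total (5 × 4). Row 7: index ⌊(7-1)/4⌋ = 1 into warehouse → WH017; (7-1) mod 4 = 2 into the melted columns → FG1.
So row 7 is (WH017, FG1, 70); qty = 70.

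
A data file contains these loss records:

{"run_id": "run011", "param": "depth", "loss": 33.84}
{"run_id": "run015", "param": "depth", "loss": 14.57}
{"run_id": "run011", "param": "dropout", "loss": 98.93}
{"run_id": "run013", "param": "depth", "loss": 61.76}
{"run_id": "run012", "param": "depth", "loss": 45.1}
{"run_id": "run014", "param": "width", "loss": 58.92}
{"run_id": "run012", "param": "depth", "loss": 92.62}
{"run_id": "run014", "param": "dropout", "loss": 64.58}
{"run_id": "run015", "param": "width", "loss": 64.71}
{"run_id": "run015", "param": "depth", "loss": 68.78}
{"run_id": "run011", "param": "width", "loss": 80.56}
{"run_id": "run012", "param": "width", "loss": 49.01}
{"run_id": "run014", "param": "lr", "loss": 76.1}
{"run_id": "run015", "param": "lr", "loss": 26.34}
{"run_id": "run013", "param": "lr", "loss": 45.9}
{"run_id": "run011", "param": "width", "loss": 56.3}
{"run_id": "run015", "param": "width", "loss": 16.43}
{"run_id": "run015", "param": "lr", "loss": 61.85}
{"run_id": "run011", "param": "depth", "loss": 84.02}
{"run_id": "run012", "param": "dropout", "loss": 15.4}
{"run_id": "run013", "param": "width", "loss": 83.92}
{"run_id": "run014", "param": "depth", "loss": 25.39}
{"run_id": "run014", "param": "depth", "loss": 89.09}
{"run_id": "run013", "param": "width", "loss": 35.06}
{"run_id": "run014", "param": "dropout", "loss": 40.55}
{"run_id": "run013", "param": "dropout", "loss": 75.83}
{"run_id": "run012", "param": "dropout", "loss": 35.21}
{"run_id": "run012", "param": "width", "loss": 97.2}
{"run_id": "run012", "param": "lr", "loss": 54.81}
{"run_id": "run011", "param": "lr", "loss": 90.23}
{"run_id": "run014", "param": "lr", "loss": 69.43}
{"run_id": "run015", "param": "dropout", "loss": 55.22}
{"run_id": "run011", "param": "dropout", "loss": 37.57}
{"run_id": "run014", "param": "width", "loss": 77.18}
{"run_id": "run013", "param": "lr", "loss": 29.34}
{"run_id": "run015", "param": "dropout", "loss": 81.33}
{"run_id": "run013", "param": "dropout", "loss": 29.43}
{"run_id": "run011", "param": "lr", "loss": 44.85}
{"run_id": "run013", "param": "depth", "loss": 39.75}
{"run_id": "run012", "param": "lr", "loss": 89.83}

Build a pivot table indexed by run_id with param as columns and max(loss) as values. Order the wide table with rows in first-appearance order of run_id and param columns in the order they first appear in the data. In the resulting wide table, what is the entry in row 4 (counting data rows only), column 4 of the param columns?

89.83

With rows in first-appearance order of run_id, row 4 is run_id=run012. param columns in first-appearance order: depth, dropout, width, lr; column 4 is lr.
Long rows with run_id=run012, param=lr: max(54.81, 89.83) = 89.83.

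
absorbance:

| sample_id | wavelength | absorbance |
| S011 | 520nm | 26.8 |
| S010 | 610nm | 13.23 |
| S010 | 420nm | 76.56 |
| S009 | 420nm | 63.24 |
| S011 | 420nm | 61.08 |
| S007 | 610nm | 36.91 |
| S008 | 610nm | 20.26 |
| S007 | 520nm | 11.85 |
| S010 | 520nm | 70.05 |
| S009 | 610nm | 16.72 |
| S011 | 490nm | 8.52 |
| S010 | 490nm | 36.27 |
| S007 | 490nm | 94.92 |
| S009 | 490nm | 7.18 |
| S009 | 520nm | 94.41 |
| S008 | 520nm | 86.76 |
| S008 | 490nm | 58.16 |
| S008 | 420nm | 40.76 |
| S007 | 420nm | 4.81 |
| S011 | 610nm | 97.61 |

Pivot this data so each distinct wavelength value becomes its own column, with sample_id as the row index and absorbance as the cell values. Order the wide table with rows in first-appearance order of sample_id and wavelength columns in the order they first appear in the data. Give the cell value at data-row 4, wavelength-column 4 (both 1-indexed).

With rows in first-appearance order of sample_id, row 4 is sample_id=S007. wavelength columns in first-appearance order: 520nm, 610nm, 420nm, 490nm; column 4 is 490nm.
Long rows with sample_id=S007, wavelength=490nm: absorbance = 94.92.

94.92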